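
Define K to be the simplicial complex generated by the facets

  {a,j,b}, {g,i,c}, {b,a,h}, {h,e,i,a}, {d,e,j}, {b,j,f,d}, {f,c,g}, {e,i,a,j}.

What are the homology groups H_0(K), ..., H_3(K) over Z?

H_0 ≅ Z,  H_1 ≅ Z,  H_2 = 0,  H_3 = 0.

Take the total order a < b < c < d < e < f < g < h < i < j on the vertex set. Then K (dimension 3) consists of the simplices:

  0-simplices (10): a, b, c, d, e, f, g, h, i, j
  1-simplices (23): ab, ae, ah, ai, aj, bd, bf, bh, bj, cf, cg, ci, de, df, dj, eh, ei, ej, fg, fj, gi, hi, ij
  2-simplices (16): abh, abj, aeh, aei, aej, ahi, aij, bdf, bdj, bfj, cfg, cgi, dej, dfj, ehi, eij
  3-simplices (3): aehi, aeij, bdfj

giving chain groups C_0 ≅ Z^10, C_1 ≅ Z^23, C_2 ≅ Z^16, C_3 ≅ Z^3.

The boundary map ∂_1: C_1 → C_0 is given by ∂[p,q] = [q] − [p]. For instance
  ∂ab = b − a.
The 10×23 boundary matrix has rank 9 and Smith normal form diag(1,1,1,1,1,1,1,1,1).

∂_2: C_2 → C_1 sends each 2-simplex [p,q,r] to [q,r] − [p,r] + [p,q]. For instance
  ∂ehi = hi − ei + eh,
  ∂bfj = fj − bj + bf.
This gives a 23×16 integer matrix of rank 13; reducing to Smith normal form yields diagonal entries (1,1,1,1,1,1,1,1,1,1,1,1,1).

The boundary map ∂_3: C_3 → C_2 sends each 3-simplex σ to the alternating sum Σ_i (−1)^i (σ with its i-th vertex removed). For instance
  ∂bdfj = dfj − bfj + bdj − bdf,
  ∂aehi = ehi − ahi + aei − aeh.
As a 16×3 matrix over Z this has rank 3, with invariant factors (1,1,1).

Now H_k = ker ∂_k / im ∂_{k+1}, so:

  H_0: rank C_0 − rank ∂_1 = 10 − 9 = 1, and the invariant factors of ∂_1 are all 1, so H_0 ≅ Z.
  H_1: rank ker ∂_1 − rank ∂_2 = (23 − 9) − 13 = 1, and the invariant factors of ∂_2 are all 1, so H_1 ≅ Z.
  H_2: rank ker ∂_2 − rank ∂_3 = (16 − 13) − 3 = 0, and the invariant factors of ∂_3 are all 1, so H_2 ≅ 0.
  H_3: rank ker ∂_3 − rank ∂_4 = (3 − 3) − 0 = 0, and there is no ∂_4, so H_3 ≅ 0.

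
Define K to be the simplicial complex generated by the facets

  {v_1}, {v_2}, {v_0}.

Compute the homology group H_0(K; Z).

Fix the vertex order v_0 < v_1 < v_2 and write every simplex with vertices in increasing order. Then dim K = 0 and the simplices of K are:

  0-simplices (3): [v_0], [v_1], [v_2]

Hence C_0 ≅ Z^3.

Now H_k = ker ∂_k / im ∂_{k+1}, so:

  H_0: rank C_0 − rank ∂_1 = 3 − 0 = 3, and there is no ∂_1, so H_0 = Z^3.

H_0 ≅ Z^3.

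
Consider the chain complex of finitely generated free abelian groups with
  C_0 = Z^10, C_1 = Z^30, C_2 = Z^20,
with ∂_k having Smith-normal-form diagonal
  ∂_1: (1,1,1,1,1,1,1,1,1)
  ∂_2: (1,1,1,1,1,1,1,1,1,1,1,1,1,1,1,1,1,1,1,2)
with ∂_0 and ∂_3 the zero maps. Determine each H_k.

H_0: b_0 = 10 − 0 − 9 = 1; torsion from ∂_1 factors > 1: none. So H_0 = Z.
H_1: b_1 = 30 − 9 − 20 = 1; torsion from ∂_2 factors > 1: [2]. So H_1 = Z ⊕ Z/2.
H_2: b_2 = 20 − 20 − 0 = 0; torsion from ∂_3 factors > 1: none. So H_2 = 0.

H_0 = Z,  H_1 = Z ⊕ Z/2,  H_2 = 0.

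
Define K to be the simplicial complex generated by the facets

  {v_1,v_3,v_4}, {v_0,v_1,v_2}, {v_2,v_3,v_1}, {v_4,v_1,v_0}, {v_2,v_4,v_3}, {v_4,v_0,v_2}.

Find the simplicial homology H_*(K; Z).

H_0 = Z,  H_1 = 0,  H_2 = Z.

We work with the vertex ordering v_0 < v_1 < v_2 < v_3 < v_4. The simplices of K, each written with vertices in increasing order, are:

  0-simplices (5): [v_0], [v_1], [v_2], [v_3], [v_4]
  1-simplices (9): [v_0,v_1], [v_0,v_2], [v_0,v_4], [v_1,v_2], [v_1,v_3], [v_1,v_4], [v_2,v_3], [v_2,v_4], [v_3,v_4]
  2-simplices (6): [v_0,v_1,v_2], [v_0,v_1,v_4], [v_0,v_2,v_4], [v_1,v_2,v_3], [v_1,v_3,v_4], [v_2,v_3,v_4]

Hence C_0 ≅ Z^5, C_1 ≅ Z^9, C_2 ≅ Z^6.

∂_1: C_1 → C_0 is given by ∂[p,q] = [q] − [p]. For instance
  ∂[v_2,v_4] = [v_4] − [v_2].
This gives a 5×9 integer matrix of rank 4; reducing to Smith normal form yields diagonal entries (1,1,1,1).

The boundary map ∂_2: C_2 → C_1 acts by ∂[p,q,r] = [q,r] − [p,r] + [p,q]. For instance
  ∂[v_0,v_1,v_2] = [v_1,v_2] − [v_0,v_2] + [v_0,v_1],
  ∂[v_0,v_2,v_4] = [v_2,v_4] − [v_0,v_4] + [v_0,v_2].
This gives a 9×6 integer matrix of rank 5; reducing to Smith normal form yields diagonal entries (1,1,1,1,1).

From H_k ≅ ker(∂_k) / im(∂_{k+1}) we obtain:

  H_0: rank C_0 − rank ∂_1 = 5 − 4 = 1, and the invariant factors of ∂_1 are all 1, so H_0 = Z.
  H_1: rank ker ∂_1 − rank ∂_2 = (9 − 4) − 5 = 0, and the invariant factors of ∂_2 are all 1, so H_1 = 0.
  H_2: rank ker ∂_2 − rank ∂_3 = (6 − 5) − 0 = 1, and there is no ∂_3, so H_2 = Z.

As a check, the Euler characteristic is 5 − 9 + 6 = 2, which agrees with 1 − 0 + 1 = 2.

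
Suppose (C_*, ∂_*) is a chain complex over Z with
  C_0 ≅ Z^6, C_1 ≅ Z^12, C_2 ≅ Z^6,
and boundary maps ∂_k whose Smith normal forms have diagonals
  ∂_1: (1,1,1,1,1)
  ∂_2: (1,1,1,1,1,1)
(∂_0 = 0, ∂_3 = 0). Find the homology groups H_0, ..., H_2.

H_0 ≅ Z,  H_1 ≅ Z,  H_2 = 0.

H_0: b_0 = 6 − 0 − 5 = 1; torsion from ∂_1 factors > 1: none. So H_0 ≅ Z.
H_1: b_1 = 12 − 5 − 6 = 1; torsion from ∂_2 factors > 1: none. So H_1 ≅ Z.
H_2: b_2 = 6 − 6 − 0 = 0; torsion from ∂_3 factors > 1: none. So H_2 ≅ 0.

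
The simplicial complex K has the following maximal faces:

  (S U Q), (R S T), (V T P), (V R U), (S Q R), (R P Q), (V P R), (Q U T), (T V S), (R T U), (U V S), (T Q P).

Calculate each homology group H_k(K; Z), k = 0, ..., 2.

Take the total order P < Q < R < S < T < U < V on the vertex set. Then K (dimension 2) consists of the simplices:

  0-simplices (7): P, Q, R, S, T, U, V
  1-simplices (18): PQ, PR, PT, PV, QR, QS, QT, QU, RS, RT, RU, RV, ST, SU, SV, TU, TV, UV
  2-simplices (12): PQR, PQT, PRV, PTV, QRS, QSU, QTU, RST, RTU, RUV, STV, SUV

Hence C_0 ≅ Z^7, C_1 ≅ Z^18, C_2 ≅ Z^12.

The boundary map ∂_1: C_1 → C_0 maps an edge to its endpoints' difference, ∂[p,q] = q − p. For instance
  ∂RU = U − R.
The 7×18 boundary matrix has rank 6 and Smith normal form diag(1,1,1,1,1,1).

∂_2: C_2 → C_1 acts by ∂[p,q,r] = [q,r] − [p,r] + [p,q]. For instance
  ∂RUV = UV − RV + RU,
  ∂PQR = QR − PR + PQ.
The resulting 18×12 matrix has rank 12, and its Smith normal form has invariant factors (1,1,1,1,1,1,1,1,1,1,1,2).

Now H_k = ker ∂_k / im ∂_{k+1}, so:

  H_0: rank C_0 − rank ∂_1 = 7 − 6 = 1, and the invariant factors of ∂_1 are all 1, so H_0 ≅ Z.
  H_1: rank ker ∂_1 − rank ∂_2 = (18 − 6) − 12 = 0, and ∂_2 has invariant factor 2 > 1, so H_1 ≅ Z/2.
  H_2: rank ker ∂_2 − rank ∂_3 = (12 − 12) − 0 = 0, and there is no ∂_3, so H_2 ≅ 0.

H_0 ≅ Z,  H_1 ≅ Z/2,  H_2 = 0.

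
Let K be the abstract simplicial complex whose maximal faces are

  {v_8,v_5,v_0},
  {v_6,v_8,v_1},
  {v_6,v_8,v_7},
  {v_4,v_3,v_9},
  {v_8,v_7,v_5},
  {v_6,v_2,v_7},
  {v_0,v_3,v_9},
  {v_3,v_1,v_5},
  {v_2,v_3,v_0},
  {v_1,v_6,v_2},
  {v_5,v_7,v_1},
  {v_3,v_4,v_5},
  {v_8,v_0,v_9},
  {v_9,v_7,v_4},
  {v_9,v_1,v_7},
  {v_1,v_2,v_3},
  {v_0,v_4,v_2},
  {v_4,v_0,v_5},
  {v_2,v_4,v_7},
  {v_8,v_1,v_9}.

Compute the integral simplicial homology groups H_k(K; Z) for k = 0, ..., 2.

H_0 ≅ Z,  H_1 ≅ Z ⊕ Z/2,  H_2 = 0.

Take the total order v_0 < v_1 < v_2 < v_3 < v_4 < v_5 < v_6 < v_7 < v_8 < v_9 on the vertex set. Then K (dimension 2) consists of the simplices:

  0-simplices (10): [v_0], [v_1], [v_2], [v_3], [v_4], [v_5], [v_6], [v_7], [v_8], [v_9]
  1-simplices (30): (30 of them)
  2-simplices (20): (20 of them)

so the chain groups are C_0 ≅ Z^10, C_1 ≅ Z^30, C_2 ≅ Z^20.

Boundary ∂_1: C_1 → C_0 is given by ∂[p,q] = [q] − [p].
The 10×30 boundary matrix has rank 9 and Smith normal form diag(1,1,1,1,1,1,1,1,1).

∂_2: C_2 → C_1 sends each 2-simplex [p,q,r] to [q,r] − [p,r] + [p,q]. For instance
  ∂[v_3,v_4,v_9] = [v_4,v_9] − [v_3,v_9] + [v_3,v_4],
  ∂[v_0,v_8,v_9] = [v_8,v_9] − [v_0,v_9] + [v_0,v_8].
The resulting 30×20 matrix has rank 20, and its Smith normal form has invariant factors (1,1,1,1,1,1,1,1,1,1,1,1,1,1,1,1,1,1,1,2).

Now H_k = ker ∂_k / im ∂_{k+1}, so:

  H_0: rank C_0 − rank ∂_1 = 10 − 9 = 1, and the invariant factors of ∂_1 are all 1, so H_0 ≅ Z.
  H_1: rank ker ∂_1 − rank ∂_2 = (30 − 9) − 20 = 1, and ∂_2 has invariant factor 2 > 1, so H_1 ≅ Z ⊕ Z/2.
  H_2: rank ker ∂_2 − rank ∂_3 = (20 − 20) − 0 = 0, and there is no ∂_3, so H_2 ≅ 0.

As a check, the Euler characteristic is 10 − 30 + 20 = 0, which agrees with 1 − 1 + 0 = 0.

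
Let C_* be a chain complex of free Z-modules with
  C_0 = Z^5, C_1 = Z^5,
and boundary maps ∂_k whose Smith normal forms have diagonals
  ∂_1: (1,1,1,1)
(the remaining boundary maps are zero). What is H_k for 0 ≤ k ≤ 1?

H_0: b_0 = 5 − 0 − 4 = 1; torsion from ∂_1 factors > 1: none. So H_0 = Z.
H_1: b_1 = 5 − 4 − 0 = 1; torsion from ∂_2 factors > 1: none. So H_1 = Z.

H_0 = Z,  H_1 = Z.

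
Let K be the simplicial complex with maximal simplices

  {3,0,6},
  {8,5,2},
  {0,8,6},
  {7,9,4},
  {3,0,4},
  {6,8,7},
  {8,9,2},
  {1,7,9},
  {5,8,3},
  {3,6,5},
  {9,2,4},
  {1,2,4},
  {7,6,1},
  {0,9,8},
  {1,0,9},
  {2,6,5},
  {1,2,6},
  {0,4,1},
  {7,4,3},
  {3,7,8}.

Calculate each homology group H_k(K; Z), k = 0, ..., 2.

Order the vertices as 0 < 1 < 2 < 3 < 4 < 5 < 6 < 7 < 8 < 9. Listing each simplex with vertices in this order, K has dimension 2 with simplices:

  0-simplices (10): [0], [1], [2], [3], [4], [5], [6], [7], [8], [9]
  1-simplices (30): (30 of them)
  2-simplices (20): (20 of them)

giving chain groups C_0 ≅ Z^10, C_1 ≅ Z^30, C_2 ≅ Z^20.

∂_1: C_1 → C_0 is given by ∂[p,q] = [q] − [p]. For instance
  ∂[1,7] = [7] − [1].
The 10×30 boundary matrix has rank 9 and Smith normal form diag(1,1,1,1,1,1,1,1,1).

The boundary map ∂_2: C_2 → C_1 sends each 2-simplex [p,q,r] to [q,r] − [p,r] + [p,q]. For instance
  ∂[2,5,8] = [5,8] − [2,8] + [2,5],
  ∂[2,4,9] = [4,9] − [2,9] + [2,4].
The 30×20 boundary matrix has rank 20 and Smith normal form diag(1,1,1,1,1,1,1,1,1,1,1,1,1,1,1,1,1,1,1,2).

From H_k ≅ ker(∂_k) / im(∂_{k+1}) we obtain:

  H_0: rank C_0 − rank ∂_1 = 10 − 9 = 1, and the invariant factors of ∂_1 are all 1, so H_0 = Z.
  H_1: rank ker ∂_1 − rank ∂_2 = (30 − 9) − 20 = 1, and ∂_2 has invariant factor 2 > 1, so H_1 = Z ⊕ Z/2Z.
  H_2: rank ker ∂_2 − rank ∂_3 = (20 − 20) − 0 = 0, and there is no ∂_3, so H_2 = 0.

As a check, the Euler characteristic is 10 − 30 + 20 = 0, which agrees with 1 − 1 + 0 = 0.

H_0 = Z,  H_1 = Z ⊕ Z/2Z,  H_2 = 0.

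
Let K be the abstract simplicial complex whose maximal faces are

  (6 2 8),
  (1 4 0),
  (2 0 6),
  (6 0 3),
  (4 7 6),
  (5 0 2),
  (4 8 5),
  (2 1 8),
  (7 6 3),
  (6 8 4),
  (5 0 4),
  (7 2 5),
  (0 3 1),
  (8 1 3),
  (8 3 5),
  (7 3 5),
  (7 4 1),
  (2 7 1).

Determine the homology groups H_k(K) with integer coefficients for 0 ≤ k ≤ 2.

H_0 = Z,  H_1 = Z^2,  H_2 = Z.

Order the vertices as 0 < 1 < 2 < 3 < 4 < 5 < 6 < 7 < 8. Listing each simplex with vertices in this order, K has dimension 2 with simplices:

  0-simplices (9): [0], [1], [2], [3], [4], [5], [6], [7], [8]
  1-simplices (27): (27 of them)
  2-simplices (18): [0,1,3], [0,1,4], [0,2,5], [0,2,6], [0,3,6], [0,4,5], [1,2,7], [1,2,8], [1,3,8], [1,4,7], [2,5,7], [2,6,8], [3,5,7], [3,5,8], [3,6,7], [4,5,8], [4,6,7], [4,6,8]

giving chain groups C_0 ≅ Z^9, C_1 ≅ Z^27, C_2 ≅ Z^18.

∂_1: C_1 → C_0 is given by ∂[p,q] = [q] − [p]. For instance
  ∂[5,7] = [7] − [5].
The resulting 9×27 matrix has rank 8, and its Smith normal form has invariant factors (1,1,1,1,1,1,1,1).

∂_2: C_2 → C_1 sends each 2-simplex [p,q,r] to [q,r] − [p,r] + [p,q]. For instance
  ∂[3,6,7] = [6,7] − [3,7] + [3,6],
  ∂[0,2,6] = [2,6] − [0,6] + [0,2].
As a 27×18 matrix over Z this has rank 17, with invariant factors (1,1,1,1,1,1,1,1,1,1,1,1,1,1,1,1,1).

Reading off H_k = ker ∂_k / im ∂_{k+1}:

  H_0: rank C_0 − rank ∂_1 = 9 − 8 = 1, and the invariant factors of ∂_1 are all 1, so H_0 = Z.
  H_1: rank ker ∂_1 − rank ∂_2 = (27 − 8) − 17 = 2, and the invariant factors of ∂_2 are all 1, so H_1 = Z^2.
  H_2: rank ker ∂_2 − rank ∂_3 = (18 − 17) − 0 = 1, and there is no ∂_3, so H_2 = Z.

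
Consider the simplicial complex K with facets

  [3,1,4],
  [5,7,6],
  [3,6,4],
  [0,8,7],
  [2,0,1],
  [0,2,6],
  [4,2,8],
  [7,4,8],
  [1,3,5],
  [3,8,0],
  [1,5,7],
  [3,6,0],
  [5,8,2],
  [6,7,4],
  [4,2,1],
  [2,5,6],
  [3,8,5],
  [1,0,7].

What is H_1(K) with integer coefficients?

H_1 = Z^2.

Take the total order 0 < 1 < 2 < 3 < 4 < 5 < 6 < 7 < 8 on the vertex set. Then K (dimension 2) consists of the simplices:

  0-simplices (9): [0], [1], [2], [3], [4], [5], [6], [7], [8]
  1-simplices (27): (27 of them)
  2-simplices (18): [0,1,2], [0,1,7], [0,2,6], [0,3,6], [0,3,8], [0,7,8], [1,2,4], [1,3,4], [1,3,5], [1,5,7], [2,4,8], [2,5,6], [2,5,8], [3,4,6], [3,5,8], [4,6,7], [4,7,8], [5,6,7]

Hence C_0 ≅ Z^9, C_1 ≅ Z^27, C_2 ≅ Z^18.

∂_1: C_1 → C_0 is given by ∂[p,q] = [q] − [p]. For instance
  ∂[2,8] = [8] − [2].
This gives a 9×27 integer matrix of rank 8; reducing to Smith normal form yields diagonal entries (1,1,1,1,1,1,1,1).

The boundary map ∂_2: C_2 → C_1 maps a triangle to the signed sum of its edges. For instance
  ∂[5,6,7] = [6,7] − [5,7] + [5,6],
  ∂[1,5,7] = [5,7] − [1,7] + [1,5].
This gives a 27×18 integer matrix of rank 17; reducing to Smith normal form yields diagonal entries (1,1,1,1,1,1,1,1,1,1,1,1,1,1,1,1,1).

Reading off H_k = ker ∂_k / im ∂_{k+1}:

  H_1: rank ker ∂_1 − rank ∂_2 = (27 − 8) − 17 = 2, and the invariant factors of ∂_2 are all 1, so H_1 = Z^2.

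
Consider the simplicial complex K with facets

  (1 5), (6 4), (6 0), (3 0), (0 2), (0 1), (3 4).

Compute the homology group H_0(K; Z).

H_0 ≅ Z.

Take the total order 0 < 1 < 2 < 3 < 4 < 5 < 6 on the vertex set. Then K (dimension 1) consists of the simplices:

  0-simplices (7): [0], [1], [2], [3], [4], [5], [6]
  1-simplices (7): [0,1], [0,2], [0,3], [0,6], [1,5], [3,4], [4,6]

so the chain groups are C_0 ≅ Z^7, C_1 ≅ Z^7.

The boundary map ∂_1: C_1 → C_0 maps an edge to its endpoints' difference, ∂[p,q] = q − p. For instance
  ∂[1,5] = [5] − [1].
As a 7×7 matrix over Z this has rank 6, with invariant factors (1,1,1,1,1,1).

Reading off H_k = ker ∂_k / im ∂_{k+1}:

  H_0: rank C_0 − rank ∂_1 = 7 − 6 = 1, and the invariant factors of ∂_1 are all 1, so H_0 = Z.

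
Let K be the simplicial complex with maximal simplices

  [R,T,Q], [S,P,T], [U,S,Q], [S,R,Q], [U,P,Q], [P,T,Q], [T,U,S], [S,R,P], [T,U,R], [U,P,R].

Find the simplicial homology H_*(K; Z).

K has 6 vertices, 15 edges, 10 triangles.
rank ∂_0 = 0, rank ∂_1 = 5 ⇒ b_0 = 6 − 0 − 5 = 1; all invariant factors of ∂_1 are 1 so no torsion. So H_0 ≅ Z.
rank ∂_1 = 5, rank ∂_2 = 10 ⇒ b_1 = 15 − 5 − 10 = 0; ∂_2 has invariant factor(s) [2] giving torsion. So H_1 ≅ Z/2.
rank ∂_2 = 10, rank ∂_3 = 0 ⇒ b_2 = 10 − 10 − 0 = 0. So H_2 ≅ 0.

H_0 = Z,  H_1 = Z/2,  H_2 = 0.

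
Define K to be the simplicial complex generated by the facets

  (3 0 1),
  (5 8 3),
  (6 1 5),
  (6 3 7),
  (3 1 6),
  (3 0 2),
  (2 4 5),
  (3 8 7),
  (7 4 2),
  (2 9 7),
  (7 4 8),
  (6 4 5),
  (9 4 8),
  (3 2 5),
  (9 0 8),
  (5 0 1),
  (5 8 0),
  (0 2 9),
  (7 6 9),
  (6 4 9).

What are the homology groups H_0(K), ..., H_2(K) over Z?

H_0 = Z,  H_1 = Z ⊕ Z/2Z,  H_2 = 0.

Order the vertices as 0 < 1 < 2 < 3 < 4 < 5 < 6 < 7 < 8 < 9. Listing each simplex with vertices in this order, K has dimension 2 with simplices:

  0-simplices (10): [0], [1], [2], [3], [4], [5], [6], [7], [8], [9]
  1-simplices (30): (30 of them)
  2-simplices (20): (20 of them)

giving chain groups C_0 ≅ Z^10, C_1 ≅ Z^30, C_2 ≅ Z^20.

Boundary ∂_1: C_1 → C_0 maps an edge to its endpoints' difference, ∂[p,q] = q − p.
The resulting 10×30 matrix has rank 9, and its Smith normal form has invariant factors (1,1,1,1,1,1,1,1,1).

The boundary map ∂_2: C_2 → C_1 acts by ∂[p,q,r] = [q,r] − [p,r] + [p,q]. For instance
  ∂[4,5,6] = [5,6] − [4,6] + [4,5],
  ∂[4,7,8] = [7,8] − [4,8] + [4,7].
The resulting 30×20 matrix has rank 20, and its Smith normal form has invariant factors (1,1,1,1,1,1,1,1,1,1,1,1,1,1,1,1,1,1,1,2).

Reading off H_k = ker ∂_k / im ∂_{k+1}:

  H_0: rank C_0 − rank ∂_1 = 10 − 9 = 1, and the invariant factors of ∂_1 are all 1, so H_0 ≅ Z.
  H_1: rank ker ∂_1 − rank ∂_2 = (30 − 9) − 20 = 1, and ∂_2 has invariant factor 2 > 1, so H_1 ≅ Z ⊕ Z/2Z.
  H_2: rank ker ∂_2 − rank ∂_3 = (20 − 20) − 0 = 0, and there is no ∂_3, so H_2 ≅ 0.

As a check, the Euler characteristic is 10 − 30 + 20 = 0, which agrees with 1 − 1 + 0 = 0.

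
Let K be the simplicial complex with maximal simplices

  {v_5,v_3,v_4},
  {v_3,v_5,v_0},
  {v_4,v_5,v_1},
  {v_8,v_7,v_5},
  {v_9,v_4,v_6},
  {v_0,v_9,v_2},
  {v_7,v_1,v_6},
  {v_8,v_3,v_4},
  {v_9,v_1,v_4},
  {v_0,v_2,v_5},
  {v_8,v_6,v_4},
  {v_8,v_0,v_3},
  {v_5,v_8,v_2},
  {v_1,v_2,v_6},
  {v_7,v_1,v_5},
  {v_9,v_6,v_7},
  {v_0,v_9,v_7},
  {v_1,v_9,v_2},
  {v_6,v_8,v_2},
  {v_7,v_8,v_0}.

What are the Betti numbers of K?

b_0 = 1, b_1 = 1, b_2 = 0.

K has 10 vertices, 30 edges, 20 triangles.
rank ∂_0 = 0, rank ∂_1 = 9 ⇒ b_0 = 10 − 0 − 9 = 1; all invariant factors of ∂_1 are 1 so no torsion. So H_0 = Z.
rank ∂_1 = 9, rank ∂_2 = 20 ⇒ b_1 = 30 − 9 − 20 = 1; ∂_2 has invariant factor(s) [2] giving torsion. So H_1 = Z ⊕ Z/2.
rank ∂_2 = 20, rank ∂_3 = 0 ⇒ b_2 = 20 − 20 − 0 = 0. So H_2 = 0.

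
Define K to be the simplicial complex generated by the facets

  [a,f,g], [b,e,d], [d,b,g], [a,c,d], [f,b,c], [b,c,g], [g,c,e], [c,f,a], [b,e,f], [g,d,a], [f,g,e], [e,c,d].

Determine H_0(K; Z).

H_0 ≅ Z.

We work with the vertex ordering a < b < c < d < e < f < g. The simplices of K, each written with vertices in increasing order, are:

  0-simplices (7): a, b, c, d, e, f, g
  1-simplices (18): ac, ad, af, ag, bc, bd, be, bf, bg, cd, ce, cf, cg, de, dg, ef, eg, fg
  2-simplices (12): acd, acf, adg, afg, bcf, bcg, bde, bdg, bef, cde, ceg, efg

so the chain groups are C_0 ≅ Z^7, C_1 ≅ Z^18, C_2 ≅ Z^12.

The boundary map ∂_1: C_1 → C_0 is given by ∂[p,q] = [q] − [p].
As a 7×18 matrix over Z this has rank 6, with invariant factors (1,1,1,1,1,1).

∂_2: C_2 → C_1 maps a triangle to the signed sum of its edges. For instance
  ∂acd = cd − ad + ac,
  ∂efg = fg − eg + ef.
As a 18×12 matrix over Z this has rank 12, with invariant factors (1,1,1,1,1,1,1,1,1,1,1,2).

Computing H_k = (kernel of ∂_k) / (image of ∂_{k+1}):

  H_0: rank C_0 − rank ∂_1 = 7 − 6 = 1, and the invariant factors of ∂_1 are all 1, so H_0 = Z.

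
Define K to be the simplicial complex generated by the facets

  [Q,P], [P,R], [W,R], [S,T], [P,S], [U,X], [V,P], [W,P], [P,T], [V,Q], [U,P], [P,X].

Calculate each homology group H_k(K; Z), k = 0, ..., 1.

H_0 ≅ Z,  H_1 ≅ Z^4.

K has 9 vertices, 12 edges.
rank ∂_0 = 0, rank ∂_1 = 8 ⇒ b_0 = 9 − 0 − 8 = 1; all invariant factors of ∂_1 are 1 so no torsion. So H_0 ≅ Z.
rank ∂_1 = 8, rank ∂_2 = 0 ⇒ b_1 = 12 − 8 − 0 = 4. So H_1 ≅ Z^4.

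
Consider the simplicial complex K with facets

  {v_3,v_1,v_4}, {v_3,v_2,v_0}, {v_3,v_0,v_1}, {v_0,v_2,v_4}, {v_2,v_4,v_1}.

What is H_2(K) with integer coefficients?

H_2 ≅ 0.

Take the total order v_0 < v_1 < v_2 < v_3 < v_4 on the vertex set. Then K (dimension 2) consists of the simplices:

  0-simplices (5): [v_0], [v_1], [v_2], [v_3], [v_4]
  1-simplices (10): [v_0,v_1], [v_0,v_2], [v_0,v_3], [v_0,v_4], [v_1,v_2], [v_1,v_3], [v_1,v_4], [v_2,v_3], [v_2,v_4], [v_3,v_4]
  2-simplices (5): [v_0,v_1,v_3], [v_0,v_2,v_3], [v_0,v_2,v_4], [v_1,v_2,v_4], [v_1,v_3,v_4]

Hence C_0 ≅ Z^5, C_1 ≅ Z^10, C_2 ≅ Z^5.

Boundary ∂_1: C_1 → C_0 is given by ∂[p,q] = [q] − [p]. For instance
  ∂[v_0,v_4] = [v_4] − [v_0].
The 5×10 boundary matrix has rank 4 and Smith normal form diag(1,1,1,1).

∂_2: C_2 → C_1 maps a triangle to the signed sum of its edges. For instance
  ∂[v_1,v_2,v_4] = [v_2,v_4] − [v_1,v_4] + [v_1,v_2],
  ∂[v_0,v_1,v_3] = [v_1,v_3] − [v_0,v_3] + [v_0,v_1].
As a 10×5 matrix over Z this has rank 5, with invariant factors (1,1,1,1,1).

From H_k ≅ ker(∂_k) / im(∂_{k+1}) we obtain:

  H_2: rank ker ∂_2 − rank ∂_3 = (5 − 5) − 0 = 0, and there is no ∂_3, so H_2 ≅ 0.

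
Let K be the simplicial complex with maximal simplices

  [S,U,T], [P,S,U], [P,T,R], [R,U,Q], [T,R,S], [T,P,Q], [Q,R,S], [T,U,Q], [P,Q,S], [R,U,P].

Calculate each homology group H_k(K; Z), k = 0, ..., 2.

Order the vertices as P < Q < R < S < T < U. Listing each simplex with vertices in this order, K has dimension 2 with simplices:

  0-simplices (6): P, Q, R, S, T, U
  1-simplices (15): PQ, PR, PS, PT, PU, QR, QS, QT, QU, RS, RT, RU, ST, SU, TU
  2-simplices (10): PQS, PQT, PRT, PRU, PSU, QRS, QRU, QTU, RST, STU

so the chain groups are C_0 ≅ Z^6, C_1 ≅ Z^15, C_2 ≅ Z^10.

∂_1: C_1 → C_0 maps an edge to its endpoints' difference, ∂[p,q] = q − p. For instance
  ∂SU = U − S.
The resulting 6×15 matrix has rank 5, and its Smith normal form has invariant factors (1,1,1,1,1).

Boundary ∂_2: C_2 → C_1 maps a triangle to the signed sum of its edges. For instance
  ∂RST = ST − RT + RS,
  ∂PRU = RU − PU + PR.
This gives a 15×10 integer matrix of rank 10; reducing to Smith normal form yields diagonal entries (1,1,1,1,1,1,1,1,1,2).

Reading off H_k = ker ∂_k / im ∂_{k+1}:

  H_0: rank C_0 − rank ∂_1 = 6 − 5 = 1, and the invariant factors of ∂_1 are all 1, so H_0 ≅ Z.
  H_1: rank ker ∂_1 − rank ∂_2 = (15 − 5) − 10 = 0, and ∂_2 has invariant factor 2 > 1, so H_1 ≅ Z/2.
  H_2: rank ker ∂_2 − rank ∂_3 = (10 − 10) − 0 = 0, and there is no ∂_3, so H_2 ≅ 0.

H_0 = Z,  H_1 = Z/2,  H_2 = 0.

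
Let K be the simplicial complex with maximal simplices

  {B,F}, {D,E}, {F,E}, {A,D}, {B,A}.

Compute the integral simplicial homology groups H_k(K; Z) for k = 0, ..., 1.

Order the vertices as A < B < D < E < F. Listing each simplex with vertices in this order, K has dimension 1 with simplices:

  0-simplices (5): A, B, D, E, F
  1-simplices (5): AB, AD, BF, DE, EF

Hence C_0 ≅ Z^5, C_1 ≅ Z^5.

The boundary map ∂_1: C_1 → C_0 sends each edge [p,q] (with p < q) to q − p.
The resulting 5×5 matrix has rank 4, and its Smith normal form has invariant factors (1,1,1,1).

Reading off H_k = ker ∂_k / im ∂_{k+1}:

  H_0: rank C_0 − rank ∂_1 = 5 − 4 = 1, and the invariant factors of ∂_1 are all 1, so H_0 ≅ Z.
  H_1: rank ker ∂_1 − rank ∂_2 = (5 − 4) − 0 = 1, and there is no ∂_2, so H_1 ≅ Z.

H_0 = Z,  H_1 = Z.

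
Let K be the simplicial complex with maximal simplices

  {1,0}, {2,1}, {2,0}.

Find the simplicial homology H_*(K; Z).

Order the vertices as 0 < 1 < 2. Listing each simplex with vertices in this order, K has dimension 1 with simplices:

  0-simplices (3): [0], [1], [2]
  1-simplices (3): [0,1], [0,2], [1,2]

Hence C_0 ≅ Z^3, C_1 ≅ Z^3.

∂_1: C_1 → C_0 is given by ∂[p,q] = [q] − [p].
This gives a 3×3 integer matrix of rank 2; reducing to Smith normal form yields diagonal entries (1,1).

Reading off H_k = ker ∂_k / im ∂_{k+1}:

  H_0: rank C_0 − rank ∂_1 = 3 − 2 = 1, and the invariant factors of ∂_1 are all 1, so H_0 = Z.
  H_1: rank ker ∂_1 − rank ∂_2 = (3 − 2) − 0 = 1, and there is no ∂_2, so H_1 = Z.

H_0 ≅ Z,  H_1 ≅ Z.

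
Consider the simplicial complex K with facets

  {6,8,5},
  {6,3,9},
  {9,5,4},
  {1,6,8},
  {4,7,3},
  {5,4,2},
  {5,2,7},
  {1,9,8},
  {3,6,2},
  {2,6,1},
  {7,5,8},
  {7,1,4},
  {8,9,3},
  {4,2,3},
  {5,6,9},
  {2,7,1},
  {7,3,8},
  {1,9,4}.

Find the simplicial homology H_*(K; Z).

H_0 = Z,  H_1 = Z × Z/2,  H_2 = 0.

Take the total order 1 < 2 < 3 < 4 < 5 < 6 < 7 < 8 < 9 on the vertex set. Then K (dimension 2) consists of the simplices:

  0-simplices (9): [1], [2], [3], [4], [5], [6], [7], [8], [9]
  1-simplices (27): (27 of them)
  2-simplices (18): [1,2,6], [1,2,7], [1,4,7], [1,4,9], [1,6,8], [1,8,9], [2,3,4], [2,3,6], [2,4,5], [2,5,7], [3,4,7], [3,6,9], [3,7,8], [3,8,9], [4,5,9], [5,6,8], [5,6,9], [5,7,8]

giving chain groups C_0 ≅ Z^9, C_1 ≅ Z^27, C_2 ≅ Z^18.

The boundary map ∂_1: C_1 → C_0 is given by ∂[p,q] = [q] − [p]. For instance
  ∂[5,7] = [7] − [5].
The 9×27 boundary matrix has rank 8 and Smith normal form diag(1,1,1,1,1,1,1,1).

The boundary map ∂_2: C_2 → C_1 sends each 2-simplex [p,q,r] to [q,r] − [p,r] + [p,q]. For instance
  ∂[1,2,7] = [2,7] − [1,7] + [1,2],
  ∂[1,8,9] = [8,9] − [1,9] + [1,8].
This gives a 27×18 integer matrix of rank 18; reducing to Smith normal form yields diagonal entries (1,1,1,1,1,1,1,1,1,1,1,1,1,1,1,1,1,2).

Reading off H_k = ker ∂_k / im ∂_{k+1}:

  H_0: rank C_0 − rank ∂_1 = 9 − 8 = 1, and the invariant factors of ∂_1 are all 1, so H_0 ≅ Z.
  H_1: rank ker ∂_1 − rank ∂_2 = (27 − 8) − 18 = 1, and ∂_2 has invariant factor 2 > 1, so H_1 ≅ Z × Z/2.
  H_2: rank ker ∂_2 − rank ∂_3 = (18 − 18) − 0 = 0, and there is no ∂_3, so H_2 ≅ 0.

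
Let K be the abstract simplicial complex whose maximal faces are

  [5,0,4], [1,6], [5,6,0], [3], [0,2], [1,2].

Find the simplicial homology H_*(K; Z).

We work with the vertex ordering 0 < 1 < 2 < 3 < 4 < 5 < 6. The simplices of K, each written with vertices in increasing order, are:

  0-simplices (7): [0], [1], [2], [3], [4], [5], [6]
  1-simplices (8): [0,2], [0,4], [0,5], [0,6], [1,2], [1,6], [4,5], [5,6]
  2-simplices (2): [0,4,5], [0,5,6]

giving chain groups C_0 ≅ Z^7, C_1 ≅ Z^8, C_2 ≅ Z^2.

The boundary map ∂_1: C_1 → C_0 is given by ∂[p,q] = [q] − [p]. For instance
  ∂[0,6] = [6] − [0].
As a 7×8 matrix over Z this has rank 5, with invariant factors (1,1,1,1,1).

∂_2: C_2 → C_1 acts by ∂[p,q,r] = [q,r] − [p,r] + [p,q]. For instance
  ∂[0,5,6] = [5,6] − [0,6] + [0,5],
  ∂[0,4,5] = [4,5] − [0,5] + [0,4].
This gives a 8×2 integer matrix of rank 2; reducing to Smith normal form yields diagonal entries (1,1).

Computing H_k = (kernel of ∂_k) / (image of ∂_{k+1}):

  H_0: rank C_0 − rank ∂_1 = 7 − 5 = 2, and the invariant factors of ∂_1 are all 1, so H_0 ≅ Z^2.
  H_1: rank ker ∂_1 − rank ∂_2 = (8 − 5) − 2 = 1, and the invariant factors of ∂_2 are all 1, so H_1 ≅ Z.
  H_2: rank ker ∂_2 − rank ∂_3 = (2 − 2) − 0 = 0, and there is no ∂_3, so H_2 ≅ 0.

H_0 = Z^2,  H_1 = Z,  H_2 = 0.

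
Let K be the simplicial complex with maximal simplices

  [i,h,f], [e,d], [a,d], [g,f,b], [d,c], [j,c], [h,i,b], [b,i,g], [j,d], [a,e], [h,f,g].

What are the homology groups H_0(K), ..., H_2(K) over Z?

Order the vertices as a < b < c < d < e < f < g < h < i < j. Listing each simplex with vertices in this order, K has dimension 2 with simplices:

  0-simplices (10): a, b, c, d, e, f, g, h, i, j
  1-simplices (16): ad, ae, bf, bg, bh, bi, cd, cj, de, dj, fg, fh, fi, gh, gi, hi
  2-simplices (5): bfg, bgi, bhi, fgh, fhi

so the chain groups are C_0 ≅ Z^10, C_1 ≅ Z^16, C_2 ≅ Z^5.

The boundary map ∂_1: C_1 → C_0 is given by ∂[p,q] = [q] − [p].
The 10×16 boundary matrix has rank 8 and Smith normal form diag(1,1,1,1,1,1,1,1).

Boundary ∂_2: C_2 → C_1 maps a triangle to the signed sum of its edges. For instance
  ∂bhi = hi − bi + bh,
  ∂fgh = gh − fh + fg.
The 16×5 boundary matrix has rank 5 and Smith normal form diag(1,1,1,1,1).

Now H_k = ker ∂_k / im ∂_{k+1}, so:

  H_0: rank C_0 − rank ∂_1 = 10 − 8 = 2, and the invariant factors of ∂_1 are all 1, so H_0 ≅ Z^2.
  H_1: rank ker ∂_1 − rank ∂_2 = (16 − 8) − 5 = 3, and the invariant factors of ∂_2 are all 1, so H_1 ≅ Z^3.
  H_2: rank ker ∂_2 − rank ∂_3 = (5 − 5) − 0 = 0, and there is no ∂_3, so H_2 ≅ 0.

H_0 = Z^2,  H_1 = Z^3,  H_2 = 0.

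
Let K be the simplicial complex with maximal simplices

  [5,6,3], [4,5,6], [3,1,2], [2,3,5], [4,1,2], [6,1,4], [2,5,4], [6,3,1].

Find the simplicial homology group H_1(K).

Take the total order 1 < 2 < 3 < 4 < 5 < 6 on the vertex set. Then K (dimension 2) consists of the simplices:

  0-simplices (6): [1], [2], [3], [4], [5], [6]
  1-simplices (12): [1,2], [1,3], [1,4], [1,6], [2,3], [2,4], [2,5], [3,5], [3,6], [4,5], [4,6], [5,6]
  2-simplices (8): [1,2,3], [1,2,4], [1,3,6], [1,4,6], [2,3,5], [2,4,5], [3,5,6], [4,5,6]

giving chain groups C_0 ≅ Z^6, C_1 ≅ Z^12, C_2 ≅ Z^8.

Boundary ∂_1: C_1 → C_0 is given by ∂[p,q] = [q] − [p].
The resulting 6×12 matrix has rank 5, and its Smith normal form has invariant factors (1,1,1,1,1).

The boundary map ∂_2: C_2 → C_1 acts by ∂[p,q,r] = [q,r] − [p,r] + [p,q]. For instance
  ∂[1,2,4] = [2,4] − [1,4] + [1,2],
  ∂[3,5,6] = [5,6] − [3,6] + [3,5].
The 12×8 boundary matrix has rank 7 and Smith normal form diag(1,1,1,1,1,1,1).

From H_k ≅ ker(∂_k) / im(∂_{k+1}) we obtain:

  H_1: rank ker ∂_1 − rank ∂_2 = (12 − 5) − 7 = 0, and the invariant factors of ∂_2 are all 1, so H_1 = 0.

H_1 = 0.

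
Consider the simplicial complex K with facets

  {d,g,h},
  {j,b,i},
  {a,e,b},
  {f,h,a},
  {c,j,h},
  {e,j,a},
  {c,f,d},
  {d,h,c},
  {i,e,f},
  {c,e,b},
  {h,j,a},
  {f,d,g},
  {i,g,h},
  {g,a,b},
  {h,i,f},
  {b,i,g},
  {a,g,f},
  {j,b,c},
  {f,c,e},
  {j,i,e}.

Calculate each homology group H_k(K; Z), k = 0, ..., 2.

H_0 = Z,  H_1 = Z × Z/2,  H_2 = 0.

Take the total order a < b < c < d < e < f < g < h < i < j on the vertex set. Then K (dimension 2) consists of the simplices:

  0-simplices (10): a, b, c, d, e, f, g, h, i, j
  1-simplices (30): ab, ae, af, ag, ah, aj, bc, be, bg, bi, bj, cd, ce, cf, ch, cj, df, dg, dh, ef, ei, ej, fg, fh, fi, gh, gi, hi, hj, ij
  2-simplices (20): abe, abg, aej, afg, afh, ahj, bce, bcj, bgi, bij, cdf, cdh, cef, chj, dfg, dgh, efi, eij, fhi, ghi

so the chain groups are C_0 ≅ Z^10, C_1 ≅ Z^30, C_2 ≅ Z^20.

The boundary map ∂_1: C_1 → C_0 sends each edge [p,q] (with p < q) to q − p. For instance
  ∂af = f − a.
The resulting 10×30 matrix has rank 9, and its Smith normal form has invariant factors (1,1,1,1,1,1,1,1,1).

The boundary map ∂_2: C_2 → C_1 acts by ∂[p,q,r] = [q,r] − [p,r] + [p,q]. For instance
  ∂bce = ce − be + bc,
  ∂abg = bg − ag + ab.
This gives a 30×20 integer matrix of rank 20; reducing to Smith normal form yields diagonal entries (1,1,1,1,1,1,1,1,1,1,1,1,1,1,1,1,1,1,1,2).

From H_k ≅ ker(∂_k) / im(∂_{k+1}) we obtain:

  H_0: rank C_0 − rank ∂_1 = 10 − 9 = 1, and the invariant factors of ∂_1 are all 1, so H_0 ≅ Z.
  H_1: rank ker ∂_1 − rank ∂_2 = (30 − 9) − 20 = 1, and ∂_2 has invariant factor 2 > 1, so H_1 ≅ Z × Z/2.
  H_2: rank ker ∂_2 − rank ∂_3 = (20 − 20) − 0 = 0, and there is no ∂_3, so H_2 ≅ 0.

(K is a triangulation of the Klein bottle.)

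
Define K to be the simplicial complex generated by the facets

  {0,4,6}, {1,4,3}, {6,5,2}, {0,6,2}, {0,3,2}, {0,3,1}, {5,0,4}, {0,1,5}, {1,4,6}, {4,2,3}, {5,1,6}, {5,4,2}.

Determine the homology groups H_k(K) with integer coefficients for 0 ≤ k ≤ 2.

H_0 = Z,  H_1 = Z_2,  H_2 = 0.

Order the vertices as 0 < 1 < 2 < 3 < 4 < 5 < 6. Listing each simplex with vertices in this order, K has dimension 2 with simplices:

  0-simplices (7): [0], [1], [2], [3], [4], [5], [6]
  1-simplices (18): [0,1], [0,2], [0,3], [0,4], [0,5], [0,6], [1,3], [1,4], [1,5], [1,6], [2,3], [2,4], [2,5], [2,6], [3,4], [4,5], [4,6], [5,6]
  2-simplices (12): [0,1,3], [0,1,5], [0,2,3], [0,2,6], [0,4,5], [0,4,6], [1,3,4], [1,4,6], [1,5,6], [2,3,4], [2,4,5], [2,5,6]

so the chain groups are C_0 ≅ Z^7, C_1 ≅ Z^18, C_2 ≅ Z^12.

The boundary map ∂_1: C_1 → C_0 maps an edge to its endpoints' difference, ∂[p,q] = q − p. For instance
  ∂[2,4] = [4] − [2].
As a 7×18 matrix over Z this has rank 6, with invariant factors (1,1,1,1,1,1).

∂_2: C_2 → C_1 sends each 2-simplex [p,q,r] to [q,r] − [p,r] + [p,q]. For instance
  ∂[0,4,6] = [4,6] − [0,6] + [0,4],
  ∂[0,1,3] = [1,3] − [0,3] + [0,1].
The resulting 18×12 matrix has rank 12, and its Smith normal form has invariant factors (1,1,1,1,1,1,1,1,1,1,1,2).

Reading off H_k = ker ∂_k / im ∂_{k+1}:

  H_0: rank C_0 − rank ∂_1 = 7 − 6 = 1, and the invariant factors of ∂_1 are all 1, so H_0 = Z.
  H_1: rank ker ∂_1 − rank ∂_2 = (18 − 6) − 12 = 0, and ∂_2 has invariant factor 2 > 1, so H_1 = Z_2.
  H_2: rank ker ∂_2 − rank ∂_3 = (12 − 12) − 0 = 0, and there is no ∂_3, so H_2 = 0.

(K is a triangulation of the real projective plane RP^2.)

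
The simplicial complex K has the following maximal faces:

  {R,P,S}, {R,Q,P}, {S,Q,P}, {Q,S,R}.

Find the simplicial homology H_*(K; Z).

H_0 = Z,  H_1 = 0,  H_2 = Z.

Take the total order P < Q < R < S on the vertex set. Then K (dimension 2) consists of the simplices:

  0-simplices (4): P, Q, R, S
  1-simplices (6): PQ, PR, PS, QR, QS, RS
  2-simplices (4): PQR, PQS, PRS, QRS

giving chain groups C_0 ≅ Z^4, C_1 ≅ Z^6, C_2 ≅ Z^4.

The boundary map ∂_1: C_1 → C_0 maps an edge to its endpoints' difference, ∂[p,q] = q − p. For instance
  ∂RS = S − R.
The 4×6 boundary matrix has rank 3 and Smith normal form diag(1,1,1).

Boundary ∂_2: C_2 → C_1 maps a triangle to the signed sum of its edges. For instance
  ∂PRS = RS − PS + PR,
  ∂PQS = QS − PS + PQ.
This gives a 6×4 integer matrix of rank 3; reducing to Smith normal form yields diagonal entries (1,1,1).

From H_k ≅ ker(∂_k) / im(∂_{k+1}) we obtain:

  H_0: rank C_0 − rank ∂_1 = 4 − 3 = 1, and the invariant factors of ∂_1 are all 1, so H_0 ≅ Z.
  H_1: rank ker ∂_1 − rank ∂_2 = (6 − 3) − 3 = 0, and the invariant factors of ∂_2 are all 1, so H_1 ≅ 0.
  H_2: rank ker ∂_2 − rank ∂_3 = (4 − 3) − 0 = 1, and there is no ∂_3, so H_2 ≅ Z.

As a check, the Euler characteristic is 4 − 6 + 4 = 2, which agrees with 1 − 0 + 1 = 2.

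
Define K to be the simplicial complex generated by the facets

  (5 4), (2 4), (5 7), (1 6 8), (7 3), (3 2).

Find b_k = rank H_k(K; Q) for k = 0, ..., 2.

Take the total order 1 < 2 < 3 < 4 < 5 < 6 < 7 < 8 on the vertex set. Then K (dimension 2) consists of the simplices:

  0-simplices (8): [1], [2], [3], [4], [5], [6], [7], [8]
  1-simplices (8): [1,6], [1,8], [2,3], [2,4], [3,7], [4,5], [5,7], [6,8]
  2-simplices (1): [1,6,8]

Hence C_0 ≅ Z^8, C_1 ≅ Z^8, C_2 ≅ Z^1.

Boundary ∂_1: C_1 → C_0 sends each edge [p,q] (with p < q) to q − p. For instance
  ∂[2,4] = [4] − [2].
The resulting 8×8 matrix has rank 6, and its Smith normal form has invariant factors (1,1,1,1,1,1).

The boundary map ∂_2: C_2 → C_1 maps a triangle to the signed sum of its edges. For instance
  ∂[1,6,8] = [6,8] − [1,8] + [1,6].
This gives a 8×1 integer matrix of rank 1; reducing to Smith normal form yields diagonal entries (1).

From H_k ≅ ker(∂_k) / im(∂_{k+1}) we obtain:

  H_0: rank C_0 − rank ∂_1 = 8 − 6 = 2, and the invariant factors of ∂_1 are all 1, so H_0 = Z^2.
  H_1: rank ker ∂_1 − rank ∂_2 = (8 − 6) − 1 = 1, and the invariant factors of ∂_2 are all 1, so H_1 = Z.
  H_2: rank ker ∂_2 − rank ∂_3 = (1 − 1) − 0 = 0, and there is no ∂_3, so H_2 = 0.

As a check, the Euler characteristic is 8 − 8 + 1 = 1, which agrees with 2 − 1 + 0 = 1.

Hence the Betti numbers are b_0 = 2, b_1 = 1, b_2 = 0.

b_0 = 2, b_1 = 1, b_2 = 0.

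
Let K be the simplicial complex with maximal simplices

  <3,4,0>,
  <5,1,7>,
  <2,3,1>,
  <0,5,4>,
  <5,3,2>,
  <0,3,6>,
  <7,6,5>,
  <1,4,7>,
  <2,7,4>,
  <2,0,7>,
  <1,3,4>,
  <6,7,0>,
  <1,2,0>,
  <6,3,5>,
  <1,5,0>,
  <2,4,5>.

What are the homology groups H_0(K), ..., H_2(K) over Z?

Fix the vertex order 0 < 1 < 2 < 3 < 4 < 5 < 6 < 7 and write every simplex with vertices in increasing order. Then dim K = 2 and the simplices of K are:

  0-simplices (8): [0], [1], [2], [3], [4], [5], [6], [7]
  1-simplices (24): (24 of them)
  2-simplices (16): [0,1,2], [0,1,5], [0,2,7], [0,3,4], [0,3,6], [0,4,5], [0,6,7], [1,2,3], [1,3,4], [1,4,7], [1,5,7], [2,3,5], [2,4,5], [2,4,7], [3,5,6], [5,6,7]

giving chain groups C_0 ≅ Z^8, C_1 ≅ Z^24, C_2 ≅ Z^16.

Boundary ∂_1: C_1 → C_0 is given by ∂[p,q] = [q] − [p].
The 8×24 boundary matrix has rank 7 and Smith normal form diag(1,1,1,1,1,1,1).

Boundary ∂_2: C_2 → C_1 acts by ∂[p,q,r] = [q,r] − [p,r] + [p,q]. For instance
  ∂[0,3,6] = [3,6] − [0,6] + [0,3],
  ∂[3,5,6] = [5,6] − [3,6] + [3,5].
The 24×16 boundary matrix has rank 15 and Smith normal form diag(1,1,1,1,1,1,1,1,1,1,1,1,1,1,1).

From H_k ≅ ker(∂_k) / im(∂_{k+1}) we obtain:

  H_0: rank C_0 − rank ∂_1 = 8 − 7 = 1, and the invariant factors of ∂_1 are all 1, so H_0 ≅ Z.
  H_1: rank ker ∂_1 − rank ∂_2 = (24 − 7) − 15 = 2, and the invariant factors of ∂_2 are all 1, so H_1 ≅ Z^2.
  H_2: rank ker ∂_2 − rank ∂_3 = (16 − 15) − 0 = 1, and there is no ∂_3, so H_2 ≅ Z.

As a check, the Euler characteristic is 8 − 24 + 16 = 0, which agrees with 1 − 2 + 1 = 0.
(K is a triangulation of the torus T^2.)

H_0 ≅ Z,  H_1 ≅ Z^2,  H_2 ≅ Z.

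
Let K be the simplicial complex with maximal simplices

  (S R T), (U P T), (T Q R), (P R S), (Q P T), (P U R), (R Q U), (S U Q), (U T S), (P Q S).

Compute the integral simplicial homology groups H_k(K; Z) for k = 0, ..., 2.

H_0 ≅ Z,  H_1 ≅ Z/2,  H_2 = 0.

Order the vertices as P < Q < R < S < T < U. Listing each simplex with vertices in this order, K has dimension 2 with simplices:

  0-simplices (6): P, Q, R, S, T, U
  1-simplices (15): PQ, PR, PS, PT, PU, QR, QS, QT, QU, RS, RT, RU, ST, SU, TU
  2-simplices (10): PQS, PQT, PRS, PRU, PTU, QRT, QRU, QSU, RST, STU

giving chain groups C_0 ≅ Z^6, C_1 ≅ Z^15, C_2 ≅ Z^10.

∂_1: C_1 → C_0 sends each edge [p,q] (with p < q) to q − p. For instance
  ∂ST = T − S.
As a 6×15 matrix over Z this has rank 5, with invariant factors (1,1,1,1,1).

The boundary map ∂_2: C_2 → C_1 sends each 2-simplex [p,q,r] to [q,r] − [p,r] + [p,q]. For instance
  ∂PQS = QS − PS + PQ,
  ∂QRU = RU − QU + QR.
As a 15×10 matrix over Z this has rank 10, with invariant factors (1,1,1,1,1,1,1,1,1,2).

Now H_k = ker ∂_k / im ∂_{k+1}, so:

  H_0: rank C_0 − rank ∂_1 = 6 − 5 = 1, and the invariant factors of ∂_1 are all 1, so H_0 ≅ Z.
  H_1: rank ker ∂_1 − rank ∂_2 = (15 − 5) − 10 = 0, and ∂_2 has invariant factor 2 > 1, so H_1 ≅ Z/2.
  H_2: rank ker ∂_2 − rank ∂_3 = (10 − 10) − 0 = 0, and there is no ∂_3, so H_2 ≅ 0.

(K is a triangulation of the real projective plane RP^2.)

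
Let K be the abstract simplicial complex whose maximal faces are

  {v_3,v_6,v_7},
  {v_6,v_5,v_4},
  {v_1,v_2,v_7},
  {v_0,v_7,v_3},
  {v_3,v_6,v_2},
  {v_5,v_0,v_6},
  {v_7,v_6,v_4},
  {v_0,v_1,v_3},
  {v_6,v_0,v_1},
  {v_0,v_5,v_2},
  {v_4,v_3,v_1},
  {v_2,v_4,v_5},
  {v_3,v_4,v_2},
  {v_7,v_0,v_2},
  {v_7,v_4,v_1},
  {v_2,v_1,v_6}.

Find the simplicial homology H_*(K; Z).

H_0 = Z,  H_1 = Z^2,  H_2 = Z.

Order the vertices as v_0 < v_1 < v_2 < v_3 < v_4 < v_5 < v_6 < v_7. Listing each simplex with vertices in this order, K has dimension 2 with simplices:

  0-simplices (8): [v_0], [v_1], [v_2], [v_3], [v_4], [v_5], [v_6], [v_7]
  1-simplices (24): (24 of them)
  2-simplices (16): (16 of them)

Hence C_0 ≅ Z^8, C_1 ≅ Z^24, C_2 ≅ Z^16.

∂_1: C_1 → C_0 is given by ∂[p,q] = [q] − [p]. For instance
  ∂[v_4,v_7] = [v_7] − [v_4].
This gives a 8×24 integer matrix of rank 7; reducing to Smith normal form yields diagonal entries (1,1,1,1,1,1,1).

The boundary map ∂_2: C_2 → C_1 sends each 2-simplex [p,q,r] to [q,r] − [p,r] + [p,q]. For instance
  ∂[v_0,v_2,v_7] = [v_2,v_7] − [v_0,v_7] + [v_0,v_2],
  ∂[v_0,v_1,v_3] = [v_1,v_3] − [v_0,v_3] + [v_0,v_1].
As a 24×16 matrix over Z this has rank 15, with invariant factors (1,1,1,1,1,1,1,1,1,1,1,1,1,1,1).

Computing H_k = (kernel of ∂_k) / (image of ∂_{k+1}):

  H_0: rank C_0 − rank ∂_1 = 8 − 7 = 1, and the invariant factors of ∂_1 are all 1, so H_0 = Z.
  H_1: rank ker ∂_1 − rank ∂_2 = (24 − 7) − 15 = 2, and the invariant factors of ∂_2 are all 1, so H_1 = Z^2.
  H_2: rank ker ∂_2 − rank ∂_3 = (16 − 15) − 0 = 1, and there is no ∂_3, so H_2 = Z.

As a check, the Euler characteristic is 8 − 24 + 16 = 0, which agrees with 1 − 2 + 1 = 0.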